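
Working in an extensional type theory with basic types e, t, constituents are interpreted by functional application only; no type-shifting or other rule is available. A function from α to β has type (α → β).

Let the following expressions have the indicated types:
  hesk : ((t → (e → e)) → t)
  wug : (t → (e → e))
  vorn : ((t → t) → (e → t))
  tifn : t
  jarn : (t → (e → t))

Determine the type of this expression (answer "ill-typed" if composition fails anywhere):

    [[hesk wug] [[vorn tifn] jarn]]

[hesk wug]: hesk is ((t → (e → e)) → t), wug is (t → (e → e)); result t.
At [vorn tifn]: neither ((t → t) → (e → t)) nor t can take the other as argument; the node is ill-typed.

ill-typed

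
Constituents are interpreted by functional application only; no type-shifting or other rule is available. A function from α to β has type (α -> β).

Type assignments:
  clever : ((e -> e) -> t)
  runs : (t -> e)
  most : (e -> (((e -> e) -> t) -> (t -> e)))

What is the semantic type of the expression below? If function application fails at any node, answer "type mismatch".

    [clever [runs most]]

type mismatch

[runs most]: (t -> e) and (e -> (((e -> e) -> t) -> (t -> e))) cannot combine by function application — type clash.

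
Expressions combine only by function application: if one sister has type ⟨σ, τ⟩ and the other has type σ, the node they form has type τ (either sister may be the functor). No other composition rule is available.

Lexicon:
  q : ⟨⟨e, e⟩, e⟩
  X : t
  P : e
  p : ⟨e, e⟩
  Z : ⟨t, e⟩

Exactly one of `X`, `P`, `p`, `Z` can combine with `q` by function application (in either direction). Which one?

p

X : t — neither side's domain matches the other.
P : e — neither side's domain matches the other.
p — combines: q : ⟨⟨e, e⟩, e⟩ takes p : ⟨e, e⟩ as argument, giving e.
Z : ⟨t, e⟩ — neither side's domain matches the other.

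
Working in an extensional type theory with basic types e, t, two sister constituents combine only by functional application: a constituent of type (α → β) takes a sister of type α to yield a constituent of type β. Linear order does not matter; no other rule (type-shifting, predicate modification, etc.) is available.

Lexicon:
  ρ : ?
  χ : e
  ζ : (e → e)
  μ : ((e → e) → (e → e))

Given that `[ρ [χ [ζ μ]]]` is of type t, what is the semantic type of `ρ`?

(e → t)

At [ρ [χ [ζ μ]]] (required: t): [χ [ζ μ]] is e, which is not a function with range t; hence ρ is the functor — type (e → t).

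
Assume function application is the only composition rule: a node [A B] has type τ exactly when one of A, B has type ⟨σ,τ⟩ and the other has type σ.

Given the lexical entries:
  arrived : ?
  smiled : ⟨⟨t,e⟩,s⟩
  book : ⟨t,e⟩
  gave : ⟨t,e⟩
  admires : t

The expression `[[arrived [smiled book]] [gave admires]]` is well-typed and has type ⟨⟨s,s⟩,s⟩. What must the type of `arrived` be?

At [[arrived [smiled book]] [gave admires]] (required: ⟨⟨s,s⟩,s⟩): [gave admires] is e, which is not a function with range ⟨⟨s,s⟩,s⟩; hence [arrived [smiled book]] is the functor — type ⟨e,⟨⟨s,s⟩,s⟩⟩.
At [arrived [smiled book]] (required: ⟨e,⟨⟨s,s⟩,s⟩⟩): [smiled book] is s, which is not a function with range ⟨e,⟨⟨s,s⟩,s⟩⟩; hence arrived is the functor — type ⟨s,⟨e,⟨⟨s,s⟩,s⟩⟩⟩.

⟨s,⟨e,⟨⟨s,s⟩,s⟩⟩⟩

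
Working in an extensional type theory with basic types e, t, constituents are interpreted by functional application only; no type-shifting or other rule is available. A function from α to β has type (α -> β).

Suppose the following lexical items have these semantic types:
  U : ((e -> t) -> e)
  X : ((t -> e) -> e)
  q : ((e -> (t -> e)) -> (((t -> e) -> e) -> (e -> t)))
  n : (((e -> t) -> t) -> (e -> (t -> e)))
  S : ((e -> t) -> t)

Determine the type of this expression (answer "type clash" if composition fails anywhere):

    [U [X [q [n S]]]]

At [n S], n : (((e -> t) -> t) -> (e -> (t -> e))) takes S : ((e -> t) -> t), giving (e -> (t -> e)).
At [q [n S]], q : ((e -> (t -> e)) -> (((t -> e) -> e) -> (e -> t))) takes [n S] : (e -> (t -> e)), giving (((t -> e) -> e) -> (e -> t)).
At [X [q [n S]]], [q [n S]] : (((t -> e) -> e) -> (e -> t)) takes X : ((t -> e) -> e), giving (e -> t).
At [U [X [q [n S]]]], U : ((e -> t) -> e) takes [X [q [n S]]] : (e -> t), giving e.

e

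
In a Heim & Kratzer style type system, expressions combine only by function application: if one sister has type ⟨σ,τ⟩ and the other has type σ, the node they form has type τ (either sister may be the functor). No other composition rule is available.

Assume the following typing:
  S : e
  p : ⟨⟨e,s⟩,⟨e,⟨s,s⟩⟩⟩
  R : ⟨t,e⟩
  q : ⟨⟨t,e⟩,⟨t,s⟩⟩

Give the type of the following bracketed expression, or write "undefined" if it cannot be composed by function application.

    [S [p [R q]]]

undefined

[R q]: functor q : ⟨⟨t,e⟩,⟨t,s⟩⟩, argument R : ⟨t,e⟩; result ⟨t,s⟩.
[p [R q]]: ⟨⟨e,s⟩,⟨e,⟨s,s⟩⟩⟩ and ⟨t,s⟩ cannot combine by function application — type clash.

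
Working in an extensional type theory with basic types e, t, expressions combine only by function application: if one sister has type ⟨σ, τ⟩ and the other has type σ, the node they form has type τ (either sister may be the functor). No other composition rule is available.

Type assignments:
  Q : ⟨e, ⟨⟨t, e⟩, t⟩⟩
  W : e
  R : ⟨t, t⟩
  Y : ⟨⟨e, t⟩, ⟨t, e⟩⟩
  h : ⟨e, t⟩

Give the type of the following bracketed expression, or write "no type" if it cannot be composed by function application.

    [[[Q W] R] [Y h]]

[Q W] — Q of type ⟨e, ⟨⟨t, e⟩, t⟩⟩ combines with W of type e: type ⟨⟨t, e⟩, t⟩.
[[Q W] R]: ⟨⟨t, e⟩, t⟩ with ⟨t, t⟩ — neither is a function whose domain matches the other; composition fails here.

no type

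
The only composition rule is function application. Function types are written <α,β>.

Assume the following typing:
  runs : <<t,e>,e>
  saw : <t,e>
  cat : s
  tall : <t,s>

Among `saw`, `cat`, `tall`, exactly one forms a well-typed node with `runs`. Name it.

saw

saw — combines: runs : <<t,e>,e> takes saw : <t,e> as argument, giving e.
cat : s — runs needs <t,e>; cat needs nothing (atomic); neither fits.
tall : <t,s> — runs needs <t,e>; tall needs t; neither fits.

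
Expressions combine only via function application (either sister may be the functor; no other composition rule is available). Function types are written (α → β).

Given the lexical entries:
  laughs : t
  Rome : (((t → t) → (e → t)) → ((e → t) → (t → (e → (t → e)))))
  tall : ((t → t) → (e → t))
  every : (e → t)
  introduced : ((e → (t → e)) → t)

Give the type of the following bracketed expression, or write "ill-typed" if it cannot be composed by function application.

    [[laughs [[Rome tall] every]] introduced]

At [Rome tall], Rome : (((t → t) → (e → t)) → ((e → t) → (t → (e → (t → e))))) takes tall : ((t → t) → (e → t)), giving ((e → t) → (t → (e → (t → e)))).
At [[Rome tall] every], [Rome tall] : ((e → t) → (t → (e → (t → e)))) takes every : (e → t), giving (t → (e → (t → e))).
At [laughs [[Rome tall] every]], [[Rome tall] every] : (t → (e → (t → e))) takes laughs : t, giving (e → (t → e)).
At [[laughs [[Rome tall] every]] introduced], introduced : ((e → (t → e)) → t) takes [laughs [[Rome tall] every]] : (e → (t → e)), giving t.

t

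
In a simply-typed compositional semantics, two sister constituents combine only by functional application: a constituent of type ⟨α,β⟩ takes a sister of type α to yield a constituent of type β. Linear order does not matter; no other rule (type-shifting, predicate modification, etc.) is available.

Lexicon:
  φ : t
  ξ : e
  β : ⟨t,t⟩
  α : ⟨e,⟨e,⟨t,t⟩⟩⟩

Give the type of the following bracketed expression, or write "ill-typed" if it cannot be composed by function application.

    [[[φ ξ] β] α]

[φ ξ]: t with e — neither is a function whose domain matches the other; composition fails here.

ill-typed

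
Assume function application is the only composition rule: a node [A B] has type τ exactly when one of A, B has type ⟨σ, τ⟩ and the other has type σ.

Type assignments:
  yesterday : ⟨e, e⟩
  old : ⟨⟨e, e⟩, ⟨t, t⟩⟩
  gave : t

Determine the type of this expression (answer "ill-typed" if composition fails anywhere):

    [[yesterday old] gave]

[yesterday old] — old of type ⟨⟨e, e⟩, ⟨t, t⟩⟩ combines with yesterday of type ⟨e, e⟩: type ⟨t, t⟩.
[[yesterday old] gave] — [yesterday old] of type ⟨t, t⟩ combines with gave of type t: type t.

t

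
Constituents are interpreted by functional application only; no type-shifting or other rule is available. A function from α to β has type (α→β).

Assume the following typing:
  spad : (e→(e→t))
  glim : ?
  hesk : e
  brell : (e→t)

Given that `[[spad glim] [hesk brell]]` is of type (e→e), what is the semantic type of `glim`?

((e→(e→t))→(t→(e→e)))

At [[spad glim] [hesk brell]] (required: (e→e)): [hesk brell] is t, which is not a function with range (e→e); hence [spad glim] is the functor — type (t→(e→e)).
At [spad glim] (required: (t→(e→e))): spad is (e→(e→t)), which is not a function with range (t→(e→e)); hence glim is the functor — type ((e→(e→t))→(t→(e→e))).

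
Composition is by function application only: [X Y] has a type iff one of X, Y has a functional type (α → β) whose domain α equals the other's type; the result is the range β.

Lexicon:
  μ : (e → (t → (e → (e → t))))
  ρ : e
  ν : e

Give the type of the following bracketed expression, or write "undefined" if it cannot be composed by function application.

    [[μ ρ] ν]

undefined

[μ ρ]: μ is (e → (t → (e → (e → t)))), ρ is e; result (t → (e → (e → t))).
[[μ ρ] ν]: (t → (e → (e → t))) with e — neither is a function whose domain matches the other; composition fails here.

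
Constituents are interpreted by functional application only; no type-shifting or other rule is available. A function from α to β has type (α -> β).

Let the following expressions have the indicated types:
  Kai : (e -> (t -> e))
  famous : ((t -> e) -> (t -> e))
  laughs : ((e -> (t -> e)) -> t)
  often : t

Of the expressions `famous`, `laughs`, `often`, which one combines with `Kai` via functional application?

famous : ((t -> e) -> (t -> e)) — neither side's domain matches the other.
laughs — combines: laughs : ((e -> (t -> e)) -> t) takes Kai : (e -> (t -> e)) as argument, giving t.
often : t — neither side's domain matches the other.

laughs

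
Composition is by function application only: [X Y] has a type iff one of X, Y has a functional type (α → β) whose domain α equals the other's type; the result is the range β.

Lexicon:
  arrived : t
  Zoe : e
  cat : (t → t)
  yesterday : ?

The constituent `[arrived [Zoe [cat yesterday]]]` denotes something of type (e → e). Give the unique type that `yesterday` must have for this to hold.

At [arrived [Zoe [cat yesterday]]] (required: (e → e)): arrived is t, which is not a function with range (e → e); hence [Zoe [cat yesterday]] is the functor — type (t → (e → e)).
At [Zoe [cat yesterday]] (required: (t → (e → e))): Zoe is e, which is not a function with range (t → (e → e)); hence [cat yesterday] is the functor — type (e → (t → (e → e))).
At [cat yesterday] (required: (e → (t → (e → e)))): cat is (t → t), which is not a function with range (e → (t → (e → e))); hence yesterday is the functor — type ((t → t) → (e → (t → (e → e)))).

((t → t) → (e → (t → (e → e))))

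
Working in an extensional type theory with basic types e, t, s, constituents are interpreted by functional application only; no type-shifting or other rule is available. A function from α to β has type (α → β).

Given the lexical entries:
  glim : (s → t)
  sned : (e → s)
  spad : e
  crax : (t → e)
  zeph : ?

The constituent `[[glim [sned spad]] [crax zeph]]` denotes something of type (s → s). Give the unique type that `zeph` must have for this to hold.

[[glim [sned spad]] [crax zeph]] is required to be (s → s). [glim [sned spad]] : t cannot yield (s → s) as functor, so [crax zeph] : (t → (s → s)).
[crax zeph] is required to be (t → (s → s)). crax : (t → e) cannot yield (t → (s → s)) as functor, so zeph : ((t → e) → (t → (s → s))).

((t → e) → (t → (s → s)))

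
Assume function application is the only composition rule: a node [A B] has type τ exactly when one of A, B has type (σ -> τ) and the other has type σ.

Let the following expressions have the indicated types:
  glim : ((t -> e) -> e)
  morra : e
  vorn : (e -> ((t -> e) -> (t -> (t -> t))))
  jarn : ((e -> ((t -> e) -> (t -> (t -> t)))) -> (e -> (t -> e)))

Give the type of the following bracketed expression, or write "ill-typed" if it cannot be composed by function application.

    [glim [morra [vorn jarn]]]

[vorn jarn]: functor jarn : ((e -> ((t -> e) -> (t -> (t -> t)))) -> (e -> (t -> e))), argument vorn : (e -> ((t -> e) -> (t -> (t -> t)))); result (e -> (t -> e)).
[morra [vorn jarn]]: functor [vorn jarn] : (e -> (t -> e)), argument morra : e; result (t -> e).
[glim [morra [vorn jarn]]]: functor glim : ((t -> e) -> e), argument [morra [vorn jarn]] : (t -> e); result e.

e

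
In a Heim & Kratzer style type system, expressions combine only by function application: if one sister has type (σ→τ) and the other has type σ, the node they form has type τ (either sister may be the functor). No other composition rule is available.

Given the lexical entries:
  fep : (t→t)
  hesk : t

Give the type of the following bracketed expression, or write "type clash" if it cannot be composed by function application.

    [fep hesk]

t

[fep hesk] — fep of type (t→t) combines with hesk of type t: type t.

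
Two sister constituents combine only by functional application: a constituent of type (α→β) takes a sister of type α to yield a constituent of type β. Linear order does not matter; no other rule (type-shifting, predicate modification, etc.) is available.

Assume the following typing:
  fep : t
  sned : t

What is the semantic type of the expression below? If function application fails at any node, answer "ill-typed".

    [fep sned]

ill-typed

At [fep sned]: neither t nor t can take the other as argument; the node is ill-typed.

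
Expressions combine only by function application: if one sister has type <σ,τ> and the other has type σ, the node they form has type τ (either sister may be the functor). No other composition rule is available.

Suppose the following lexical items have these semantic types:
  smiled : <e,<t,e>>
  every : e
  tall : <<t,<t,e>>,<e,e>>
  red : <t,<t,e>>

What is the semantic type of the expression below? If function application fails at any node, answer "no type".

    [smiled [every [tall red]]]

<t,e>

[tall red]: <<t,<t,e>>,<e,e>> applied to <t,<t,e>> yields <e,e>.
[every [tall red]]: <e,e> applied to e yields e.
[smiled [every [tall red]]]: <e,<t,e>> applied to e yields <t,e>.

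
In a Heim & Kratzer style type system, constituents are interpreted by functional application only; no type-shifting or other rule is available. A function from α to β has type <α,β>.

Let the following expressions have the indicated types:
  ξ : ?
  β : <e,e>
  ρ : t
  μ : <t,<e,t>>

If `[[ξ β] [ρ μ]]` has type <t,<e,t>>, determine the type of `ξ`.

<<e,e>,<<e,t>,<t,<e,t>>>>

For [[ξ β] [ρ μ]] to have type <t,<e,t>> with [ρ μ] of type <e,t>, [ξ β] must be the function: [ξ β] : <<e,t>,<t,<e,t>>>.
For [ξ β] to have type <<e,t>,<t,<e,t>>> with β of type <e,e>, ξ must be the function: ξ : <<e,e>,<<e,t>,<t,<e,t>>>>.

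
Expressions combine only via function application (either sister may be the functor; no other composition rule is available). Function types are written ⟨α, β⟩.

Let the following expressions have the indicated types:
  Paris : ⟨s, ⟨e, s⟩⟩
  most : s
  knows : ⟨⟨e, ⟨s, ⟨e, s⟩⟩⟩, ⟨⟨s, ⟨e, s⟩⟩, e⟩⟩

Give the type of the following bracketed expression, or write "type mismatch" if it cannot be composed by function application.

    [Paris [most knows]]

At [most knows]: neither s nor ⟨⟨e, ⟨s, ⟨e, s⟩⟩⟩, ⟨⟨s, ⟨e, s⟩⟩, e⟩⟩ can take the other as argument; the node is ill-typed.

type mismatch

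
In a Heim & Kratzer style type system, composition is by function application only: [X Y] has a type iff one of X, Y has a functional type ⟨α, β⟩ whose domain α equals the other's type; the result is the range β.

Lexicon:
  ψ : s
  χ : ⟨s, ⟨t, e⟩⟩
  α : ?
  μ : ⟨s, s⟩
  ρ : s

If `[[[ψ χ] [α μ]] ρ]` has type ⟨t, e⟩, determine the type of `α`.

⟨⟨s, s⟩, ⟨⟨t, e⟩, ⟨s, ⟨t, e⟩⟩⟩⟩

[[[ψ χ] [α μ]] ρ] is required to be ⟨t, e⟩. ρ : s cannot yield ⟨t, e⟩ as functor, so [[ψ χ] [α μ]] : ⟨s, ⟨t, e⟩⟩.
[[ψ χ] [α μ]] is required to be ⟨s, ⟨t, e⟩⟩. [ψ χ] : ⟨t, e⟩ cannot yield ⟨s, ⟨t, e⟩⟩ as functor, so [α μ] : ⟨⟨t, e⟩, ⟨s, ⟨t, e⟩⟩⟩.
[α μ] is required to be ⟨⟨t, e⟩, ⟨s, ⟨t, e⟩⟩⟩. μ : ⟨s, s⟩ cannot yield ⟨⟨t, e⟩, ⟨s, ⟨t, e⟩⟩⟩ as functor, so α : ⟨⟨s, s⟩, ⟨⟨t, e⟩, ⟨s, ⟨t, e⟩⟩⟩⟩.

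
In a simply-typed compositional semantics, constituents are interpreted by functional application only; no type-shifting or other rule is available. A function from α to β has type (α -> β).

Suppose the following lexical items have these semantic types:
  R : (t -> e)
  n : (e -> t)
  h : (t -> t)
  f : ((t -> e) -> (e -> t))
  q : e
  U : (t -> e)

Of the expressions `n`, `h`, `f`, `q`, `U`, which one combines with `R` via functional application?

f

n : (e -> t) — does not combine with R.
h : (t -> t) — does not combine with R.
f — combines: f : ((t -> e) -> (e -> t)) takes R : (t -> e) as argument, giving (e -> t).
q : e — does not combine with R.
U : (t -> e) — does not combine with R.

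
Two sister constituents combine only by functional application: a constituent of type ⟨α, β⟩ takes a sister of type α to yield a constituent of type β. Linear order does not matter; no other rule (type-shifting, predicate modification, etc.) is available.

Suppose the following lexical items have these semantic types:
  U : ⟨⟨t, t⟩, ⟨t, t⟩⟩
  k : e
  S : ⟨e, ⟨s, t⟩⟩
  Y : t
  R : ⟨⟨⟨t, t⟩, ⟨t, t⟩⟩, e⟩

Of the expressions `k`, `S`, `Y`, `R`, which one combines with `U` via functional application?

R

k : e — U needs ⟨t, t⟩; k needs nothing (atomic); neither fits.
S : ⟨e, ⟨s, t⟩⟩ — U needs ⟨t, t⟩; S needs e; neither fits.
Y : t — U needs ⟨t, t⟩; Y needs nothing (atomic); neither fits.
R — combines: R : ⟨⟨⟨t, t⟩, ⟨t, t⟩⟩, e⟩ takes U : ⟨⟨t, t⟩, ⟨t, t⟩⟩ as argument, giving e.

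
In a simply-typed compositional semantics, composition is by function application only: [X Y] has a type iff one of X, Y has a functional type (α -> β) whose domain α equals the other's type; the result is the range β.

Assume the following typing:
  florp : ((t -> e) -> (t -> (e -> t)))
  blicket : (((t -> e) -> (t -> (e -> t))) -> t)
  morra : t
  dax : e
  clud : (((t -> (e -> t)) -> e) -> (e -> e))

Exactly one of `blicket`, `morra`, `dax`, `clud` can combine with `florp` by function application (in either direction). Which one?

blicket — combines: blicket : (((t -> e) -> (t -> (e -> t))) -> t) takes florp : ((t -> e) -> (t -> (e -> t))) as argument, giving t.
morra : t — neither side's domain matches the other.
dax : e — neither side's domain matches the other.
clud : (((t -> (e -> t)) -> e) -> (e -> e)) — neither side's domain matches the other.

blicket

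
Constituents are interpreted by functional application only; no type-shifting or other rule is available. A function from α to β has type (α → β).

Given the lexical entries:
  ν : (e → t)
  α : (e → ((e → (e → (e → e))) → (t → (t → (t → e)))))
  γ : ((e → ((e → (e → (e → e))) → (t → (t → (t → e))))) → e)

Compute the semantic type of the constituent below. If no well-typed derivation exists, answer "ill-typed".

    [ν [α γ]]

t

[α γ]: γ is ((e → ((e → (e → (e → e))) → (t → (t → (t → e))))) → e), α is (e → ((e → (e → (e → e))) → (t → (t → (t → e))))); result e.
[ν [α γ]]: ν is (e → t), [α γ] is e; result t.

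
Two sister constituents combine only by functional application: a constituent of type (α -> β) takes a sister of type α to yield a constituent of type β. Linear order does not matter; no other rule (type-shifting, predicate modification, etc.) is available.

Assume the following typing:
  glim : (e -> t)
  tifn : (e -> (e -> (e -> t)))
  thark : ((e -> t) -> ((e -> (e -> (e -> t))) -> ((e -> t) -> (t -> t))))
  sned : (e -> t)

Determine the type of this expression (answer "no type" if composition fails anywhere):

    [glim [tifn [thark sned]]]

(t -> t)

[thark sned] — thark of type ((e -> t) -> ((e -> (e -> (e -> t))) -> ((e -> t) -> (t -> t)))) combines with sned of type (e -> t): type ((e -> (e -> (e -> t))) -> ((e -> t) -> (t -> t))).
[tifn [thark sned]] — [thark sned] of type ((e -> (e -> (e -> t))) -> ((e -> t) -> (t -> t))) combines with tifn of type (e -> (e -> (e -> t))): type ((e -> t) -> (t -> t)).
[glim [tifn [thark sned]]] — [tifn [thark sned]] of type ((e -> t) -> (t -> t)) combines with glim of type (e -> t): type (t -> t).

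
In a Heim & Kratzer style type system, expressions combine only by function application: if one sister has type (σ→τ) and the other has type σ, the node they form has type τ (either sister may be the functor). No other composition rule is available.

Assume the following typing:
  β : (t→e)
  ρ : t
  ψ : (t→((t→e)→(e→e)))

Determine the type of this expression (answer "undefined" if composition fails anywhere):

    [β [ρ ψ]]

(e→e)

[ρ ψ]: ψ is (t→((t→e)→(e→e))), ρ is t; result ((t→e)→(e→e)).
[β [ρ ψ]]: [ρ ψ] is ((t→e)→(e→e)), β is (t→e); result (e→e).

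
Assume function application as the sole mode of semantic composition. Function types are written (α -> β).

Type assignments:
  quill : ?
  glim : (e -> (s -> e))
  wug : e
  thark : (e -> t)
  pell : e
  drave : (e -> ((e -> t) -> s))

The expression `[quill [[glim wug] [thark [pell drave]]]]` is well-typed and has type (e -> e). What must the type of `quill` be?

(e -> (e -> e))

[quill [[glim wug] [thark [pell drave]]]] is required to be (e -> e). [[glim wug] [thark [pell drave]]] : e cannot yield (e -> e) as functor, so quill : (e -> (e -> e)).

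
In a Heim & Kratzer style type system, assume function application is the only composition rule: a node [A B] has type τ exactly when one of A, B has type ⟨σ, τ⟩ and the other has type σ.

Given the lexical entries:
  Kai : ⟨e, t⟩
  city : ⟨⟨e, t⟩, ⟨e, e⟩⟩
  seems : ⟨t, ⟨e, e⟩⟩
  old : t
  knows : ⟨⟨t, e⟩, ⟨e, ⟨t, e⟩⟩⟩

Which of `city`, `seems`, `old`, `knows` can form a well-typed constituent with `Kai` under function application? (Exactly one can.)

city

city — combines: city : ⟨⟨e, t⟩, ⟨e, e⟩⟩ takes Kai : ⟨e, t⟩ as argument, giving ⟨e, e⟩.
seems : ⟨t, ⟨e, e⟩⟩ — neither side's domain matches the other.
old : t — neither side's domain matches the other.
knows : ⟨⟨t, e⟩, ⟨e, ⟨t, e⟩⟩⟩ — neither side's domain matches the other.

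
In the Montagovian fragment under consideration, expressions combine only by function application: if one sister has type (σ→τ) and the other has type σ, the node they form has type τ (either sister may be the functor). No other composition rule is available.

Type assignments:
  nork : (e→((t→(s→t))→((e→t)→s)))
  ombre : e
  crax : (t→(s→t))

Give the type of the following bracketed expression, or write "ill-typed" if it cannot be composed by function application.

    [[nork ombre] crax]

[nork ombre]: (e→((t→(s→t))→((e→t)→s))) applied to e yields ((t→(s→t))→((e→t)→s)).
[[nork ombre] crax]: ((t→(s→t))→((e→t)→s)) applied to (t→(s→t)) yields ((e→t)→s).

((e→t)→s)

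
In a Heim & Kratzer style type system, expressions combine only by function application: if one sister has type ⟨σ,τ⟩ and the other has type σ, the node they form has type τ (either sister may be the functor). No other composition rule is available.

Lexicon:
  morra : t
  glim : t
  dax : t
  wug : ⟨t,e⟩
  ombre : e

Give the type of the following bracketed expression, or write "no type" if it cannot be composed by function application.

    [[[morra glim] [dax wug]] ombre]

no type

[morra glim]: t with t — neither is a function whose domain matches the other; composition fails here.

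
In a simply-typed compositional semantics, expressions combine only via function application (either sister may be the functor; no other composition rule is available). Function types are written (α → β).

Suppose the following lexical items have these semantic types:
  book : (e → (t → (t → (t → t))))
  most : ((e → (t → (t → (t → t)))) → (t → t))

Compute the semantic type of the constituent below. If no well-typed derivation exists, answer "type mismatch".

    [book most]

[book most]: most is ((e → (t → (t → (t → t)))) → (t → t)), book is (e → (t → (t → (t → t)))); result (t → t).

(t → t)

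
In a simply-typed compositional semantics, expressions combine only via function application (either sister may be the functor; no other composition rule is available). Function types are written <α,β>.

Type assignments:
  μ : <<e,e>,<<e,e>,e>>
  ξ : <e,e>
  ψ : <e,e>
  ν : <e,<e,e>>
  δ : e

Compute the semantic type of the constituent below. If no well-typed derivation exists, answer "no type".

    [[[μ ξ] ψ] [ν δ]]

e

At [μ ξ], μ : <<e,e>,<<e,e>,e>> takes ξ : <e,e>, giving <<e,e>,e>.
At [[μ ξ] ψ], [μ ξ] : <<e,e>,e> takes ψ : <e,e>, giving e.
At [ν δ], ν : <e,<e,e>> takes δ : e, giving <e,e>.
At [[[μ ξ] ψ] [ν δ]], [ν δ] : <e,e> takes [[μ ξ] ψ] : e, giving e.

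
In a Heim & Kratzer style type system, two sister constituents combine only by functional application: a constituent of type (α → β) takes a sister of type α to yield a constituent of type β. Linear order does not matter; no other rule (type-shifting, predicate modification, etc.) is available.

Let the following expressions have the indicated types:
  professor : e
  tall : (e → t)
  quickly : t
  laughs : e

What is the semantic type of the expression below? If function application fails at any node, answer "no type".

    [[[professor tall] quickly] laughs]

no type

[professor tall]: tall is (e → t), professor is e; result t.
[[professor tall] quickly]: t and t cannot combine by function application — type clash.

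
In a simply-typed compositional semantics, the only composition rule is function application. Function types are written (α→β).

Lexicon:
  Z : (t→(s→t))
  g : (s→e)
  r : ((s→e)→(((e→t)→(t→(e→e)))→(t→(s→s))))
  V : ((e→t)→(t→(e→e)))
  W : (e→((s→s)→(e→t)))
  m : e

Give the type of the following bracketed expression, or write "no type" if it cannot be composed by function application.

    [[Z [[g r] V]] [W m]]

[g r]: r is ((s→e)→(((e→t)→(t→(e→e)))→(t→(s→s)))), g is (s→e); result (((e→t)→(t→(e→e)))→(t→(s→s))).
[[g r] V]: [g r] is (((e→t)→(t→(e→e)))→(t→(s→s))), V is ((e→t)→(t→(e→e))); result (t→(s→s)).
At [Z [[g r] V]]: neither (t→(s→t)) nor (t→(s→s)) can take the other as argument; the node is ill-typed.

no type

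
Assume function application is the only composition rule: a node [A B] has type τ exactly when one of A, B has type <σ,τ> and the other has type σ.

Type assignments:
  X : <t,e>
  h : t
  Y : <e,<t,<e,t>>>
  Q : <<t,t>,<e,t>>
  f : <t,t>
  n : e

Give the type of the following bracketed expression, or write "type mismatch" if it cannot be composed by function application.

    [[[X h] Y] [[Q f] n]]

<e,t>

[X h]: functor X : <t,e>, argument h : t; result e.
[[X h] Y]: functor Y : <e,<t,<e,t>>>, argument [X h] : e; result <t,<e,t>>.
[Q f]: functor Q : <<t,t>,<e,t>>, argument f : <t,t>; result <e,t>.
[[Q f] n]: functor [Q f] : <e,t>, argument n : e; result t.
[[[X h] Y] [[Q f] n]]: functor [[X h] Y] : <t,<e,t>>, argument [[Q f] n] : t; result <e,t>.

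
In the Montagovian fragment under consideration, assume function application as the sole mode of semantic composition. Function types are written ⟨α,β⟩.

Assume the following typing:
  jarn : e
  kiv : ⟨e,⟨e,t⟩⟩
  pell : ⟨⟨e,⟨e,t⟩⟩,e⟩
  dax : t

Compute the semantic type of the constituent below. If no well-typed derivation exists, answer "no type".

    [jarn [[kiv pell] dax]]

At [kiv pell], pell : ⟨⟨e,⟨e,t⟩⟩,e⟩ takes kiv : ⟨e,⟨e,t⟩⟩, giving e.
[[kiv pell] dax]: e and t cannot combine by function application — type clash.

no type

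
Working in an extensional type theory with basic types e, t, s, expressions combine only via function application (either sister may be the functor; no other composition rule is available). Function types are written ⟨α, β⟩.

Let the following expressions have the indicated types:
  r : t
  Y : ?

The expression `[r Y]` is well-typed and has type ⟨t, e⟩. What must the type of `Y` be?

⟨t, ⟨t, e⟩⟩

At [r Y] (required: ⟨t, e⟩): r is t, which is not a function with range ⟨t, e⟩; hence Y is the functor — type ⟨t, ⟨t, e⟩⟩.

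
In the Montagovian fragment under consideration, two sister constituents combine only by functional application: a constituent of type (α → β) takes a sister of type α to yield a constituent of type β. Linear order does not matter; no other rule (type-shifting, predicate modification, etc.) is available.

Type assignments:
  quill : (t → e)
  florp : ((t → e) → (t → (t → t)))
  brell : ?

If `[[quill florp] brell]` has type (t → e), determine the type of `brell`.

[[quill florp] brell] must have type (t → e). The sister [quill florp] has type (t → (t → t)); that is not a function onto (t → e), so brell must be the functor, of type ((t → (t → t)) → (t → e)).

((t → (t → t)) → (t → e))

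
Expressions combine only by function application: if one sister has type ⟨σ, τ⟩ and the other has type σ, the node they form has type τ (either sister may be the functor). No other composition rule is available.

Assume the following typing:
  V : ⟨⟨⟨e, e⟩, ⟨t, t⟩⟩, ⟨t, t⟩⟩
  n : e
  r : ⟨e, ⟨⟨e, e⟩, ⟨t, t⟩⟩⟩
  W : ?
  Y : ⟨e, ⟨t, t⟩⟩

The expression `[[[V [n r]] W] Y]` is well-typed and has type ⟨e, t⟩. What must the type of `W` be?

[[[V [n r]] W] Y] is required to be ⟨e, t⟩. Y : ⟨e, ⟨t, t⟩⟩ cannot yield ⟨e, t⟩ as functor, so [[V [n r]] W] : ⟨⟨e, ⟨t, t⟩⟩, ⟨e, t⟩⟩.
[[V [n r]] W] is required to be ⟨⟨e, ⟨t, t⟩⟩, ⟨e, t⟩⟩. [V [n r]] : ⟨t, t⟩ cannot yield ⟨⟨e, ⟨t, t⟩⟩, ⟨e, t⟩⟩ as functor, so W : ⟨⟨t, t⟩, ⟨⟨e, ⟨t, t⟩⟩, ⟨e, t⟩⟩⟩.

⟨⟨t, t⟩, ⟨⟨e, ⟨t, t⟩⟩, ⟨e, t⟩⟩⟩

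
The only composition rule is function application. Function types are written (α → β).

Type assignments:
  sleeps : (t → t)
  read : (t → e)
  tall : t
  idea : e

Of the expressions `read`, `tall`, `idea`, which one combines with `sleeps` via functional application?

read : (t → e) — sleeps needs t; read needs t; neither fits.
tall — combines: sleeps : (t → t) takes tall : t as argument, giving t.
idea : e — sleeps needs t; idea needs nothing (atomic); neither fits.

tall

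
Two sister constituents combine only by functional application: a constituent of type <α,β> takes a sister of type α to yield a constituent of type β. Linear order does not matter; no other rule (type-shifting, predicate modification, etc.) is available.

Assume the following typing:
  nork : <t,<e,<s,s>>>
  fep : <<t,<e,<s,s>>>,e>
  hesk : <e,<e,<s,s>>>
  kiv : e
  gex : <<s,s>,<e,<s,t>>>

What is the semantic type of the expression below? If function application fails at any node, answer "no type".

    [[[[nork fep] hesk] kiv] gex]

<e,<s,t>>

[nork fep] — fep of type <<t,<e,<s,s>>>,e> combines with nork of type <t,<e,<s,s>>>: type e.
[[nork fep] hesk] — hesk of type <e,<e,<s,s>>> combines with [nork fep] of type e: type <e,<s,s>>.
[[[nork fep] hesk] kiv] — [[nork fep] hesk] of type <e,<s,s>> combines with kiv of type e: type <s,s>.
[[[[nork fep] hesk] kiv] gex] — gex of type <<s,s>,<e,<s,t>>> combines with [[[nork fep] hesk] kiv] of type <s,s>: type <e,<s,t>>.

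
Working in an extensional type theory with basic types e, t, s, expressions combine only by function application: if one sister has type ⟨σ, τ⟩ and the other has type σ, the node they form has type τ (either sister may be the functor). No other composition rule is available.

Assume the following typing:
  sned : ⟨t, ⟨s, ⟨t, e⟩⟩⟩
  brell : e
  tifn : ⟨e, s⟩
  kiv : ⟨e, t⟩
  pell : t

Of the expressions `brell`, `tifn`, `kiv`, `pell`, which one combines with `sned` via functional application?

pell

brell : e — neither side's domain matches the other.
tifn : ⟨e, s⟩ — neither side's domain matches the other.
kiv : ⟨e, t⟩ — neither side's domain matches the other.
pell — combines: sned : ⟨t, ⟨s, ⟨t, e⟩⟩⟩ takes pell : t as argument, giving ⟨s, ⟨t, e⟩⟩.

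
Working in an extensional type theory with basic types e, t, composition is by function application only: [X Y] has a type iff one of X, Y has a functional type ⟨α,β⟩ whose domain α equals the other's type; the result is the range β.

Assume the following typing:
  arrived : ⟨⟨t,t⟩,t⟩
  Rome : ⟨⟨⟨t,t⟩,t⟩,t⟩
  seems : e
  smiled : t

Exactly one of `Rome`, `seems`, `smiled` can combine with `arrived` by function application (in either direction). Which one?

Rome

Rome — combines: Rome : ⟨⟨⟨t,t⟩,t⟩,t⟩ takes arrived : ⟨⟨t,t⟩,t⟩ as argument, giving t.
seems : e — neither side's domain matches the other.
smiled : t — neither side's domain matches the other.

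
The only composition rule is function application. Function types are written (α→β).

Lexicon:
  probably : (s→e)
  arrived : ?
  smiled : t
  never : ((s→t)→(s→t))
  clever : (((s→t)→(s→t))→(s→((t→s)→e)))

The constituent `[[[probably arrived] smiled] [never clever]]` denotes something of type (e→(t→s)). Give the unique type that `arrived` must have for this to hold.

At [[[probably arrived] smiled] [never clever]] (required: (e→(t→s))): [never clever] is (s→((t→s)→e)), which is not a function with range (e→(t→s)); hence [[probably arrived] smiled] is the functor — type ((s→((t→s)→e))→(e→(t→s))).
At [[probably arrived] smiled] (required: ((s→((t→s)→e))→(e→(t→s)))): smiled is t, which is not a function with range ((s→((t→s)→e))→(e→(t→s))); hence [probably arrived] is the functor — type (t→((s→((t→s)→e))→(e→(t→s)))).
At [probably arrived] (required: (t→((s→((t→s)→e))→(e→(t→s))))): probably is (s→e), which is not a function with range (t→((s→((t→s)→e))→(e→(t→s)))); hence arrived is the functor — type ((s→e)→(t→((s→((t→s)→e))→(e→(t→s))))).

((s→e)→(t→((s→((t→s)→e))→(e→(t→s)))))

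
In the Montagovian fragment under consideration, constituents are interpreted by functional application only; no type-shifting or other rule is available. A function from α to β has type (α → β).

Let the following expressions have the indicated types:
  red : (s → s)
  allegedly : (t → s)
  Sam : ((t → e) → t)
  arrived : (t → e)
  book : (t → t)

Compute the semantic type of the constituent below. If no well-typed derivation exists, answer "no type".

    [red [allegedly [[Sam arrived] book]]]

s

[Sam arrived]: functor Sam : ((t → e) → t), argument arrived : (t → e); result t.
[[Sam arrived] book]: functor book : (t → t), argument [Sam arrived] : t; result t.
[allegedly [[Sam arrived] book]]: functor allegedly : (t → s), argument [[Sam arrived] book] : t; result s.
[red [allegedly [[Sam arrived] book]]]: functor red : (s → s), argument [allegedly [[Sam arrived] book]] : s; result s.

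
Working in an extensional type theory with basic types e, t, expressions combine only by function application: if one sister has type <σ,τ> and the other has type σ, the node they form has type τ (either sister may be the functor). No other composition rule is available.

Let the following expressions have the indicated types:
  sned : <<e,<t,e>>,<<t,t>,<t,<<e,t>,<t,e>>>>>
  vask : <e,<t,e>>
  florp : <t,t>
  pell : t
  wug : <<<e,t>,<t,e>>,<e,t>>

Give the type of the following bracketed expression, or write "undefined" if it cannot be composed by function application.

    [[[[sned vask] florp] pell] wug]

[sned vask] — sned of type <<e,<t,e>>,<<t,t>,<t,<<e,t>,<t,e>>>>> combines with vask of type <e,<t,e>>: type <<t,t>,<t,<<e,t>,<t,e>>>>.
[[sned vask] florp] — [sned vask] of type <<t,t>,<t,<<e,t>,<t,e>>>> combines with florp of type <t,t>: type <t,<<e,t>,<t,e>>>.
[[[sned vask] florp] pell] — [[sned vask] florp] of type <t,<<e,t>,<t,e>>> combines with pell of type t: type <<e,t>,<t,e>>.
[[[[sned vask] florp] pell] wug] — wug of type <<<e,t>,<t,e>>,<e,t>> combines with [[[sned vask] florp] pell] of type <<e,t>,<t,e>>: type <e,t>.

<e,t>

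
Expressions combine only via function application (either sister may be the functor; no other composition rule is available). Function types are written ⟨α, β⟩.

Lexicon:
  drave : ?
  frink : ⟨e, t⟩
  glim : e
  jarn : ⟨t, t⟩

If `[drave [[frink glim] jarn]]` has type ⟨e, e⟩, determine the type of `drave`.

⟨t, ⟨e, e⟩⟩

[drave [[frink glim] jarn]] is required to be ⟨e, e⟩. [[frink glim] jarn] : t cannot yield ⟨e, e⟩ as functor, so drave : ⟨t, ⟨e, e⟩⟩.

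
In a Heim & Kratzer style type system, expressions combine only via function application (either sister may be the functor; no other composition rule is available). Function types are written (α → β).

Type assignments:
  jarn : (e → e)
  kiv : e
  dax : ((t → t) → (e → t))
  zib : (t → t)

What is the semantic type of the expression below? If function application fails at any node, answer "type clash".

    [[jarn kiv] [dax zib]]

t

[jarn kiv] — jarn of type (e → e) combines with kiv of type e: type e.
[dax zib] — dax of type ((t → t) → (e → t)) combines with zib of type (t → t): type (e → t).
[[jarn kiv] [dax zib]] — [dax zib] of type (e → t) combines with [jarn kiv] of type e: type t.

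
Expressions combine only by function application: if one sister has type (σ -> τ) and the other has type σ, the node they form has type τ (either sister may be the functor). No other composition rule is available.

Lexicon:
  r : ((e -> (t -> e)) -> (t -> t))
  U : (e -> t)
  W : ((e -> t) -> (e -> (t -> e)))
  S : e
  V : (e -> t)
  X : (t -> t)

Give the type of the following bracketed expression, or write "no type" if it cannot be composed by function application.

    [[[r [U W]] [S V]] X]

t

[U W]: ((e -> t) -> (e -> (t -> e))) applied to (e -> t) yields (e -> (t -> e)).
[r [U W]]: ((e -> (t -> e)) -> (t -> t)) applied to (e -> (t -> e)) yields (t -> t).
[S V]: (e -> t) applied to e yields t.
[[r [U W]] [S V]]: (t -> t) applied to t yields t.
[[[r [U W]] [S V]] X]: (t -> t) applied to t yields t.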